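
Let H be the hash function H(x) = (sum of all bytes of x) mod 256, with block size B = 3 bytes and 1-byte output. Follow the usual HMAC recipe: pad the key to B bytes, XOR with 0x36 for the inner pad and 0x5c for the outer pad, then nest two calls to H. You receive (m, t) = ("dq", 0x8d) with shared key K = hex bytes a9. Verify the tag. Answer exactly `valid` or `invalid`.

Key hex bytes a9 is 1 byte ≤ B = 3; zero-pad to 3 bytes: K' = a9 00 00.
K' ⊕ ipad = 9f 36 36; K' ⊕ opad = f5 5c 5c.
Inner hash: sum = 159+54+54+100+113 = 480; mod 256 = 224 → e0.
Outer hash (recomputed tag): sum = 245+92+92+224 = 653; mod 256 = 141 → 8d.
Recomputed tag = 8d; claimed = 8d → match.

valid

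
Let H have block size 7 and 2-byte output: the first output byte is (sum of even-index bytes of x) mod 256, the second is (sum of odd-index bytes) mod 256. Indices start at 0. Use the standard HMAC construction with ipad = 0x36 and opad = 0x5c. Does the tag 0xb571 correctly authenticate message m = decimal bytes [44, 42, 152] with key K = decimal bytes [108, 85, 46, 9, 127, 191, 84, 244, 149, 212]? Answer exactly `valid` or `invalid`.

Key decimal bytes [108, 85, 46, 9, 127, 191, 84, 244, 149, 212] = 6c 55 2e 09 7f bf 54 f4 95 d4 is 10 bytes > B = 7, so hash it first: H(key) = 02 e5, then zero-pad to 7 bytes: K' = 02 e5 00 00 00 00 00.
K' ⊕ ipad = 34 d3 36 36 36 36 36; K' ⊕ opad = 5e b9 5c 5c 5c 5c 5c.
Inner hash: even-index sum = 256 mod 256 = 0; odd-index sum = 515 mod 256 = 3 → 00 03.
Outer hash (recomputed tag): even-index sum = 373 mod 256 = 117; odd-index sum = 369 mod 256 = 113 → 75 71.
Recomputed tag = 7571; claimed = b571 → mismatch.

invalid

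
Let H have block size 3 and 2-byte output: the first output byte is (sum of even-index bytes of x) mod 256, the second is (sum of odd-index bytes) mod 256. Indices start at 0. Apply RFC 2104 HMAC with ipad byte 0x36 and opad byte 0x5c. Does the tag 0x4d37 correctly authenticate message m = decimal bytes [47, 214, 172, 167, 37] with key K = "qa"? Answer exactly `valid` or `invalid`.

invalid

Key "qa" = 71 61 is 2 bytes ≤ B = 3; zero-pad to 3 bytes: K' = 71 61 00.
K' ⊕ ipad = 47 57 36; K' ⊕ opad = 2d 3d 5c.
Inner hash: even-index sum = 506 mod 256 = 250; odd-index sum = 343 mod 256 = 87 → fa 57.
Outer hash (recomputed tag): even-index sum = 224 mod 256 = 224; odd-index sum = 311 mod 256 = 55 → e0 37.
Recomputed tag = e037; claimed = 4d37 → mismatch.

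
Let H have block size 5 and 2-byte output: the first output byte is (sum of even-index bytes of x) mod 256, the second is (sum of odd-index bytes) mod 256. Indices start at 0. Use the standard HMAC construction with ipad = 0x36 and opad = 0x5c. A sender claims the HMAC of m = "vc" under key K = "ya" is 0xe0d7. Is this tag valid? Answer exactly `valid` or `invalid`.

invalid

Key "ya" = 79 61 is 2 bytes ≤ B = 5; zero-pad to 5 bytes: K' = 79 61 00 00 00.
K' ⊕ ipad = 4f 57 36 36 36; K' ⊕ opad = 25 3d 5c 5c 5c.
Inner hash: even-index sum = 286 mod 256 = 30; odd-index sum = 259 mod 256 = 3 → 1e 03.
Outer hash (recomputed tag): even-index sum = 224 mod 256 = 224; odd-index sum = 183 mod 256 = 183 → e0 b7.
Recomputed tag = e0b7; claimed = e0d7 → mismatch.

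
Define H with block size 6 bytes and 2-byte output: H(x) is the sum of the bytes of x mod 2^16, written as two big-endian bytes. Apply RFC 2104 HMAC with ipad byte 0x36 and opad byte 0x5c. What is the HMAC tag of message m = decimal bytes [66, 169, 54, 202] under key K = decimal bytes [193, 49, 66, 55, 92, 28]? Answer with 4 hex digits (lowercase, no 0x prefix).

02c8

Key decimal bytes [193, 49, 66, 55, 92, 28] = c1 31 42 37 5c 1c is exactly B = 6 bytes: K' = c1 31 42 37 5c 1c.
K' ⊕ ipad = f7 07 74 01 6a 2a.  K' ⊕ opad = 9d 6d 1e 6b 00 40.
Inner input = (K'⊕ipad) ∥ m = f7 07 74 01 6a 2a ∥ 42 a9 36 ca.
Inner hash: sum = 247+7+116+1+106+42+66+169+54+202 = 1010 → 03 f2.
Outer input = (K'⊕opad) ∥ inner = 9d 6d 1e 6b 00 40 ∥ 03 f2.
Outer hash (tag): sum = 157+109+30+107+0+64+3+242 = 712 → 02 c8.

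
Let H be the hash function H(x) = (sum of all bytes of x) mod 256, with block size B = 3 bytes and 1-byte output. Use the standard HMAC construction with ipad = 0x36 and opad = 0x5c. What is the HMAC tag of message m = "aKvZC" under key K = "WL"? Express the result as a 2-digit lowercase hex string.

47

Key "WL" = 57 4c is 2 bytes ≤ B = 3; zero-pad to 3 bytes: K' = 57 4c 00.
K' ⊕ ipad = 61 7a 36.  K' ⊕ opad = 0b 10 5c.
Inner input = (K'⊕ipad) ∥ m = 61 7a 36 ∥ 61 4b 76 5a 43.
Inner hash: sum = 97+122+54+97+75+118+90+67 = 720; mod 256 = 208 → d0.
Outer input = (K'⊕opad) ∥ inner = 0b 10 5c ∥ d0.
Outer hash (tag): sum = 11+16+92+208 = 327; mod 256 = 71 → 47.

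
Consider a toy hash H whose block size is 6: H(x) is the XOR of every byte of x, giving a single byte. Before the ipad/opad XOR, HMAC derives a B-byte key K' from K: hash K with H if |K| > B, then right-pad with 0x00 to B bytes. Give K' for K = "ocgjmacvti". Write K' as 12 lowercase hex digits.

|K| = 10 > B = 6, so first hash the key.
H(K): XOR 6f⊕63⊕67⊕6a⊕6d⊕61⊕63⊕76⊕74⊕69 = 05.
Zero-pad H(K) = 05 to 6 bytes: K' = 05 00 00 00 00 00.

050000000000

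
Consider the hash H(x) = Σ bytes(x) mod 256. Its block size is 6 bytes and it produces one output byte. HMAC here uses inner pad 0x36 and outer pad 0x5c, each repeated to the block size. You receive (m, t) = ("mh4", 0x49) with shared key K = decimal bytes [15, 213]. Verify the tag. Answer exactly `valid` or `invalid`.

valid

Key decimal bytes [15, 213] = 0f d5 is 2 bytes ≤ B = 6; zero-pad to 6 bytes: K' = 0f d5 00 00 00 00.
K' ⊕ ipad = 39 e3 36 36 36 36; K' ⊕ opad = 53 89 5c 5c 5c 5c.
Inner hash: sum = 57+227+54+54+54+54+109+104+52 = 765; mod 256 = 253 → fd.
Outer hash (recomputed tag): sum = 83+137+92+92+92+92+253 = 841; mod 256 = 73 → 49.
Recomputed tag = 49; claimed = 49 → match.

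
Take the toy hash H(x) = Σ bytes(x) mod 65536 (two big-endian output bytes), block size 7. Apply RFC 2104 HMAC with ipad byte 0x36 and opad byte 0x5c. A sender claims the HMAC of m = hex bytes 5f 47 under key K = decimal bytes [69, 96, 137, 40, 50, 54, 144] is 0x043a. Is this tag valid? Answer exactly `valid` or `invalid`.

Key decimal bytes [69, 96, 137, 40, 50, 54, 144] = 45 60 89 28 32 36 90 is exactly B = 7 bytes: K' = 45 60 89 28 32 36 90.
K' ⊕ ipad = 73 56 bf 1e 04 00 a6; K' ⊕ opad = 19 3c d5 74 6e 6a cc.
Inner hash: sum = 115+86+191+30+4+0+166+95+71 = 758 → 02 f6.
Outer hash (recomputed tag): sum = 25+60+213+116+110+106+204+2+246 = 1082 → 04 3a.
Recomputed tag = 043a; claimed = 043a → match.

valid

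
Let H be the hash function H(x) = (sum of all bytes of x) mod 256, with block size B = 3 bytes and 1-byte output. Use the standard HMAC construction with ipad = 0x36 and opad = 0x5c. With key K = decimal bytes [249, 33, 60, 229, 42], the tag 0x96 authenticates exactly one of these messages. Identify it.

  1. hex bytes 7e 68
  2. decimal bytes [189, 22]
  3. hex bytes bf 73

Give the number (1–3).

Key decimal bytes [249, 33, 60, 229, 42] = f9 21 3c e5 2a is 5 bytes > B = 3, so hash it first: H(key) = 65, then zero-pad to 3 bytes: K' = 65 00 00.
K' ⊕ ipad = 53 36 36; K' ⊕ opad = 39 5c 5c.
m1: inner = H(53 36 36 7e 68) = a5; tag = H(39 5c 5c a5) = 96 ← matches
m2: inner = H(53 36 36 bd 16) = 92; tag = H(39 5c 5c 92) = 83
m3: inner = H(53 36 36 bf 73) = f1; tag = H(39 5c 5c f1) = e2

1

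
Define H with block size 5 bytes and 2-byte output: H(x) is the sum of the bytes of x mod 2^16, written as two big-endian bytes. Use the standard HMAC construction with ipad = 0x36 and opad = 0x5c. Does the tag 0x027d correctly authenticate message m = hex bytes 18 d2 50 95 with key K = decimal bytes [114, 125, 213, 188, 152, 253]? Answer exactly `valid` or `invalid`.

valid

Key decimal bytes [114, 125, 213, 188, 152, 253] = 72 7d d5 bc 98 fd is 6 bytes > B = 5, so hash it first: H(key) = 04 15, then zero-pad to 5 bytes: K' = 04 15 00 00 00.
K' ⊕ ipad = 32 23 36 36 36; K' ⊕ opad = 58 49 5c 5c 5c.
Inner hash: sum = 50+35+54+54+54+24+210+80+149 = 710 → 02 c6.
Outer hash (recomputed tag): sum = 88+73+92+92+92+2+198 = 637 → 02 7d.
Recomputed tag = 027d; claimed = 027d → match.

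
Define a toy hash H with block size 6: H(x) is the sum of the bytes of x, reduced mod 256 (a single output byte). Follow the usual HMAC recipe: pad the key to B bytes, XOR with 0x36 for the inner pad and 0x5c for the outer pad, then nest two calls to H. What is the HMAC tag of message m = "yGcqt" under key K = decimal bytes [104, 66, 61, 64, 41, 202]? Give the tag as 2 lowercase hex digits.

Key decimal bytes [104, 66, 61, 64, 41, 202] = 68 42 3d 40 29 ca is exactly B = 6 bytes: K' = 68 42 3d 40 29 ca.
K' ⊕ ipad = 5e 74 0b 76 1f fc.  K' ⊕ opad = 34 1e 61 1c 75 96.
Inner input = (K'⊕ipad) ∥ m = 5e 74 0b 76 1f fc ∥ 79 47 63 71 74.
Inner hash: sum = 94+116+11+118+31+252+121+71+99+113+116 = 1142; mod 256 = 118 → 76.
Outer input = (K'⊕opad) ∥ inner = 34 1e 61 1c 75 96 ∥ 76.
Outer hash (tag): sum = 52+30+97+28+117+150+118 = 592; mod 256 = 80 → 50.

50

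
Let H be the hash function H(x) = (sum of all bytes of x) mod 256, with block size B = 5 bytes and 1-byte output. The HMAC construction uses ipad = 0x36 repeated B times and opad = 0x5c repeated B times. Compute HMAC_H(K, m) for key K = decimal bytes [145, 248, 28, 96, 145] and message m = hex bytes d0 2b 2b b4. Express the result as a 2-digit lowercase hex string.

Key decimal bytes [145, 248, 28, 96, 145] = 91 f8 1c 60 91 is exactly B = 5 bytes: K' = 91 f8 1c 60 91.
K' ⊕ ipad = a7 ce 2a 56 a7.  K' ⊕ opad = cd a4 40 3c cd.
Inner input = (K'⊕ipad) ∥ m = a7 ce 2a 56 a7 ∥ d0 2b 2b b4.
Inner hash: sum = 167+206+42+86+167+208+43+43+180 = 1142; mod 256 = 118 → 76.
Outer input = (K'⊕opad) ∥ inner = cd a4 40 3c cd ∥ 76.
Outer hash (tag): sum = 205+164+64+60+205+118 = 816; mod 256 = 48 → 30.

30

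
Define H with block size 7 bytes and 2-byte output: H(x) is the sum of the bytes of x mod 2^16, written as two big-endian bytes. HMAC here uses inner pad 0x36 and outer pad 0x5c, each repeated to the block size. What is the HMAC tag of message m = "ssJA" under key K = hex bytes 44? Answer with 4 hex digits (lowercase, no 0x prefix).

026a

Key hex bytes 44 is 1 byte ≤ B = 7; zero-pad to 7 bytes: K' = 44 00 00 00 00 00 00.
K' ⊕ ipad = 72 36 36 36 36 36 36.  K' ⊕ opad = 18 5c 5c 5c 5c 5c 5c.
Inner input = (K'⊕ipad) ∥ m = 72 36 36 36 36 36 36 ∥ 73 73 4a 41.
Inner hash: sum = 114+54+54+54+54+54+54+115+115+74+65 = 807 → 03 27.
Outer input = (K'⊕opad) ∥ inner = 18 5c 5c 5c 5c 5c 5c ∥ 03 27.
Outer hash (tag): sum = 24+92+92+92+92+92+92+3+39 = 618 → 02 6a.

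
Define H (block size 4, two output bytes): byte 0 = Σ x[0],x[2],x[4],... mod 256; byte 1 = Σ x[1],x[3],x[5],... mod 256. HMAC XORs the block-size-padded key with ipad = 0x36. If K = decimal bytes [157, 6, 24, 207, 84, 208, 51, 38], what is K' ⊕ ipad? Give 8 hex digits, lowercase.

0afd3636

Key decimal bytes [157, 6, 24, 207, 84, 208, 51, 38] = 9d 06 18 cf 54 d0 33 26 is 8 bytes > B = 4, so hash it first: H(key) = 3c cb, then zero-pad to 4 bytes: K' = 3c cb 00 00.
XOR each byte with 0x36: 3c⊕36=0a, cb⊕36=fd, 00⊕36=36, 00⊕36=36.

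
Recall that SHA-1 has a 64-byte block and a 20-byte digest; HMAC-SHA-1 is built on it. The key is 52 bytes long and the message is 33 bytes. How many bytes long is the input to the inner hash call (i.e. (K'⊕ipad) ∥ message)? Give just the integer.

97

Key is 52 ≤ 64 bytes, zero-padded: |K'| = 64.
Inner input = (K'⊕ipad) ∥ m → 64 + 33 = 97 bytes.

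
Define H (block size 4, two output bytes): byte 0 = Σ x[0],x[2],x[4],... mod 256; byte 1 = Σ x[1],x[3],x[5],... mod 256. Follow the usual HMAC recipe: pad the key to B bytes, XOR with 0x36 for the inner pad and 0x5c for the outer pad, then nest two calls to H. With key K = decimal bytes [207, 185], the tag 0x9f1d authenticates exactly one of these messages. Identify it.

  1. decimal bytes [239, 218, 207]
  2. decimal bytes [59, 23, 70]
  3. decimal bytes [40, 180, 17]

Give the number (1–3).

2

Key decimal bytes [207, 185] = cf b9 is 2 bytes ≤ B = 4; zero-pad to 4 bytes: K' = cf b9 00 00.
K' ⊕ ipad = f9 8f 36 36; K' ⊕ opad = 93 e5 5c 5c.
m1: inner = H(f9 8f 36 36 ef da cf) = ed 9f; tag = H(93 e5 5c 5c ed 9f) = dce0
m2: inner = H(f9 8f 36 36 3b 17 46) = b0 dc; tag = H(93 e5 5c 5c b0 dc) = 9f1d ← matches
m3: inner = H(f9 8f 36 36 28 b4 11) = 68 79; tag = H(93 e5 5c 5c 68 79) = 57ba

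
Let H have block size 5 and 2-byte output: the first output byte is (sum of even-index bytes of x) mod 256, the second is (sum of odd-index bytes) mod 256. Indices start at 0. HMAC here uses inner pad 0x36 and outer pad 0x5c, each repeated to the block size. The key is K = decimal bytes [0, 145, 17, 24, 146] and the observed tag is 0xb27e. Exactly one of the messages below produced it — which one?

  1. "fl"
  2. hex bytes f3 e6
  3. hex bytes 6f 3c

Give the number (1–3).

Key decimal bytes [0, 145, 17, 24, 146] = 00 91 11 18 92 is exactly B = 5 bytes: K' = 00 91 11 18 92.
K' ⊕ ipad = 36 a7 27 2e a4; K' ⊕ opad = 5c cd 4d 44 ce.
m1: inner = H(36 a7 27 2e a4 66 6c) = 6d 3b; tag = H(5c cd 4d 44 ce 6d 3b) = b27e ← matches
m2: inner = H(36 a7 27 2e a4 f3 e6) = e7 c8; tag = H(5c cd 4d 44 ce e7 c8) = 3ff8
m3: inner = H(36 a7 27 2e a4 6f 3c) = 3d 44; tag = H(5c cd 4d 44 ce 3d 44) = bb4e

1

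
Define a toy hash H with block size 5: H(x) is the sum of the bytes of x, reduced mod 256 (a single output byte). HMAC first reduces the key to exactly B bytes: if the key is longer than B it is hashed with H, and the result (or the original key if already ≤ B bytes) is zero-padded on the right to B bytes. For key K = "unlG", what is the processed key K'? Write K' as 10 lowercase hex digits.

Key "unlG" = 75 6e 6c 47 is 4 bytes ≤ B = 5; zero-pad to 5 bytes: K' = 75 6e 6c 47 00.

756e6c4700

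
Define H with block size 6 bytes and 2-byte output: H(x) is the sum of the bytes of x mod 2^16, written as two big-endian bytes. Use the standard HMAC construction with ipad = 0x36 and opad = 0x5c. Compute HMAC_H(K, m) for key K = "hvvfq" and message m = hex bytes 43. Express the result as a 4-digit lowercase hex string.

Key "hvvfq" = 68 76 76 66 71 is 5 bytes ≤ B = 6; zero-pad to 6 bytes: K' = 68 76 76 66 71 00.
K' ⊕ ipad = 5e 40 40 50 47 36.  K' ⊕ opad = 34 2a 2a 3a 2d 5c.
Inner input = (K'⊕ipad) ∥ m = 5e 40 40 50 47 36 ∥ 43.
Inner hash: sum = 94+64+64+80+71+54+67 = 494 → 01 ee.
Outer input = (K'⊕opad) ∥ inner = 34 2a 2a 3a 2d 5c ∥ 01 ee.
Outer hash (tag): sum = 52+42+42+58+45+92+1+238 = 570 → 02 3a.

023a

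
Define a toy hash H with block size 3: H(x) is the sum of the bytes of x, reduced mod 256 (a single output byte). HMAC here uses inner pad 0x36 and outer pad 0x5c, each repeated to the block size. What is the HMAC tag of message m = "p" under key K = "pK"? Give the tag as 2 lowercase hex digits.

08

Key "pK" = 70 4b is 2 bytes ≤ B = 3; zero-pad to 3 bytes: K' = 70 4b 00.
K' ⊕ ipad = 46 7d 36.  K' ⊕ opad = 2c 17 5c.
Inner input = (K'⊕ipad) ∥ m = 46 7d 36 ∥ 70.
Inner hash: sum = 70+125+54+112 = 361; mod 256 = 105 → 69.
Outer input = (K'⊕opad) ∥ inner = 2c 17 5c ∥ 69.
Outer hash (tag): sum = 44+23+92+105 = 264; mod 256 = 8 → 08.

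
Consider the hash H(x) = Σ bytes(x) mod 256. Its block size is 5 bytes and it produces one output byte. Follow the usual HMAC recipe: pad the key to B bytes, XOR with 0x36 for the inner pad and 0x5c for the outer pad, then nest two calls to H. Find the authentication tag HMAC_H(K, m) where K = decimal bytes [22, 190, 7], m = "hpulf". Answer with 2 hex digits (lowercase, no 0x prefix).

Key decimal bytes [22, 190, 7] = 16 be 07 is 3 bytes ≤ B = 5; zero-pad to 5 bytes: K' = 16 be 07 00 00.
K' ⊕ ipad = 20 88 31 36 36.  K' ⊕ opad = 4a e2 5b 5c 5c.
Inner input = (K'⊕ipad) ∥ m = 20 88 31 36 36 ∥ 68 70 75 6c 66.
Inner hash: sum = 32+136+49+54+54+104+112+117+108+102 = 868; mod 256 = 100 → 64.
Outer input = (K'⊕opad) ∥ inner = 4a e2 5b 5c 5c ∥ 64.
Outer hash (tag): sum = 74+226+91+92+92+100 = 675; mod 256 = 163 → a3.

a3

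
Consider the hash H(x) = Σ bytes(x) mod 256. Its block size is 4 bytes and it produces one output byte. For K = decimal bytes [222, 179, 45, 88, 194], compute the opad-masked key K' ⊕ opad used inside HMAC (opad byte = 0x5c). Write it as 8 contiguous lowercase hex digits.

Key decimal bytes [222, 179, 45, 88, 194] = de b3 2d 58 c2 is 5 bytes > B = 4, so hash it first: H(key) = d8, then zero-pad to 4 bytes: K' = d8 00 00 00.
XOR each byte with 0x5c: d8⊕5c=84, 00⊕5c=5c, 00⊕5c=5c, 00⊕5c=5c.

845c5c5c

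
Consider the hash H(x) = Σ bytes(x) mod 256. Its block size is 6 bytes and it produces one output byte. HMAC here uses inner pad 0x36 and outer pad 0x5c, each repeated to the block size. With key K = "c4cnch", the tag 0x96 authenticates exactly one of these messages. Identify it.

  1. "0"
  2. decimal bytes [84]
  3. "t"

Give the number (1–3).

2

Key "c4cnch" = 63 34 63 6e 63 68 is exactly B = 6 bytes: K' = 63 34 63 6e 63 68.
K' ⊕ ipad = 55 02 55 58 55 5e; K' ⊕ opad = 3f 68 3f 32 3f 34.
m1: inner = H(55 02 55 58 55 5e 30) = e7; tag = H(3f 68 3f 32 3f 34 e7) = 72
m2: inner = H(55 02 55 58 55 5e 54) = 0b; tag = H(3f 68 3f 32 3f 34 0b) = 96 ← matches
m3: inner = H(55 02 55 58 55 5e 74) = 2b; tag = H(3f 68 3f 32 3f 34 2b) = b6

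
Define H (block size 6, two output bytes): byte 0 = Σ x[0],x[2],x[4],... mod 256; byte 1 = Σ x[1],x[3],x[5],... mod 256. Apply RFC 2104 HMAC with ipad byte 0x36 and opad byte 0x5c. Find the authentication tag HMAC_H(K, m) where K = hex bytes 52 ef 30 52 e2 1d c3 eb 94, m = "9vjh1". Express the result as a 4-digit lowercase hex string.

6c96

Key hex bytes 52 ef 30 52 e2 1d c3 eb 94 is 9 bytes > B = 6, so hash it first: H(key) = bb 49, then zero-pad to 6 bytes: K' = bb 49 00 00 00 00.
K' ⊕ ipad = 8d 7f 36 36 36 36.  K' ⊕ opad = e7 15 5c 5c 5c 5c.
Inner input = (K'⊕ipad) ∥ m = 8d 7f 36 36 36 36 ∥ 39 76 6a 68 31.
Inner hash: even-index sum = 461 mod 256 = 205; odd-index sum = 457 mod 256 = 201 → cd c9.
Outer input = (K'⊕opad) ∥ inner = e7 15 5c 5c 5c 5c ∥ cd c9.
Outer hash (tag): even-index sum = 620 mod 256 = 108; odd-index sum = 406 mod 256 = 150 → 6c 96.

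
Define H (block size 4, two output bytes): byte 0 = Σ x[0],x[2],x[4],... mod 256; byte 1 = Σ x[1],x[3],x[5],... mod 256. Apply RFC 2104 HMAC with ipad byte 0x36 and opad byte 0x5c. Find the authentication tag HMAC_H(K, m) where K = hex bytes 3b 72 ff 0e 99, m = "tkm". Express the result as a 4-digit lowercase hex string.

Key hex bytes 3b 72 ff 0e 99 is 5 bytes > B = 4, so hash it first: H(key) = d3 80, then zero-pad to 4 bytes: K' = d3 80 00 00.
K' ⊕ ipad = e5 b6 36 36.  K' ⊕ opad = 8f dc 5c 5c.
Inner input = (K'⊕ipad) ∥ m = e5 b6 36 36 ∥ 74 6b 6d.
Inner hash: even-index sum = 508 mod 256 = 252; odd-index sum = 343 mod 256 = 87 → fc 57.
Outer input = (K'⊕opad) ∥ inner = 8f dc 5c 5c ∥ fc 57.
Outer hash (tag): even-index sum = 487 mod 256 = 231; odd-index sum = 399 mod 256 = 143 → e7 8f.

e78f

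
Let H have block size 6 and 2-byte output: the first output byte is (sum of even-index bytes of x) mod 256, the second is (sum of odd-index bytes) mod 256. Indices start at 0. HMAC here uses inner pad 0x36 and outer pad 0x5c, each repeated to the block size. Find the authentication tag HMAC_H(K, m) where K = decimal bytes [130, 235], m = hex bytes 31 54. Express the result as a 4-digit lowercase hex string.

e70c

Key decimal bytes [130, 235] = 82 eb is 2 bytes ≤ B = 6; zero-pad to 6 bytes: K' = 82 eb 00 00 00 00.
K' ⊕ ipad = b4 dd 36 36 36 36.  K' ⊕ opad = de b7 5c 5c 5c 5c.
Inner input = (K'⊕ipad) ∥ m = b4 dd 36 36 36 36 ∥ 31 54.
Inner hash: even-index sum = 337 mod 256 = 81; odd-index sum = 413 mod 256 = 157 → 51 9d.
Outer input = (K'⊕opad) ∥ inner = de b7 5c 5c 5c 5c ∥ 51 9d.
Outer hash (tag): even-index sum = 487 mod 256 = 231; odd-index sum = 524 mod 256 = 12 → e7 0c.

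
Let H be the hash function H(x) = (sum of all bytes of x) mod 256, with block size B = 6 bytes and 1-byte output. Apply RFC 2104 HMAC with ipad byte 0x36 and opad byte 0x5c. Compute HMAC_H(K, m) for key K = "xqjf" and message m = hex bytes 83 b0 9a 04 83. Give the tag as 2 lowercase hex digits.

7a

Key "xqjf" = 78 71 6a 66 is 4 bytes ≤ B = 6; zero-pad to 6 bytes: K' = 78 71 6a 66 00 00.
K' ⊕ ipad = 4e 47 5c 50 36 36.  K' ⊕ opad = 24 2d 36 3a 5c 5c.
Inner input = (K'⊕ipad) ∥ m = 4e 47 5c 50 36 36 ∥ 83 b0 9a 04 83.
Inner hash: sum = 78+71+92+80+54+54+131+176+154+4+131 = 1025; mod 256 = 1 → 01.
Outer input = (K'⊕opad) ∥ inner = 24 2d 36 3a 5c 5c ∥ 01.
Outer hash (tag): sum = 36+45+54+58+92+92+1 = 378; mod 256 = 122 → 7a.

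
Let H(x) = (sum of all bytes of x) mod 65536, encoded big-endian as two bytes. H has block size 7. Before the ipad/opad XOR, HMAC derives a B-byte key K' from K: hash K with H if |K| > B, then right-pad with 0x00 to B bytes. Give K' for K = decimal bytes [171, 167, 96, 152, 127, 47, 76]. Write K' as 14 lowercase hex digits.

aba760987f2f4c

Key decimal bytes [171, 167, 96, 152, 127, 47, 76] = ab a7 60 98 7f 2f 4c is exactly B = 7 bytes: K' = ab a7 60 98 7f 2f 4c.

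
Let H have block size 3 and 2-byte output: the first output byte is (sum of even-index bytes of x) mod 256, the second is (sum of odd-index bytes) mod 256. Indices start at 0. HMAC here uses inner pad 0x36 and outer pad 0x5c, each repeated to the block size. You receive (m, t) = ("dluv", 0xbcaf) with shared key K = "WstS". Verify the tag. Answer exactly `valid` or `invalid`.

valid

Key "WstS" = 57 73 74 53 is 4 bytes > B = 3, so hash it first: H(key) = cb c6, then zero-pad to 3 bytes: K' = cb c6 00.
K' ⊕ ipad = fd f0 36; K' ⊕ opad = 97 9a 5c.
Inner hash: even-index sum = 533 mod 256 = 21; odd-index sum = 457 mod 256 = 201 → 15 c9.
Outer hash (recomputed tag): even-index sum = 444 mod 256 = 188; odd-index sum = 175 mod 256 = 175 → bc af.
Recomputed tag = bcaf; claimed = bcaf → match.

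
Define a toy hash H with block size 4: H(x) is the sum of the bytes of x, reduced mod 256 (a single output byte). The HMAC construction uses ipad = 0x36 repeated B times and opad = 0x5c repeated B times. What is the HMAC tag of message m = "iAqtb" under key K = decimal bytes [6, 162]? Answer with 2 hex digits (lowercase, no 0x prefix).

31

Key decimal bytes [6, 162] = 06 a2 is 2 bytes ≤ B = 4; zero-pad to 4 bytes: K' = 06 a2 00 00.
K' ⊕ ipad = 30 94 36 36.  K' ⊕ opad = 5a fe 5c 5c.
Inner input = (K'⊕ipad) ∥ m = 30 94 36 36 ∥ 69 41 71 74 62.
Inner hash: sum = 48+148+54+54+105+65+113+116+98 = 801; mod 256 = 33 → 21.
Outer input = (K'⊕opad) ∥ inner = 5a fe 5c 5c ∥ 21.
Outer hash (tag): sum = 90+254+92+92+33 = 561; mod 256 = 49 → 31.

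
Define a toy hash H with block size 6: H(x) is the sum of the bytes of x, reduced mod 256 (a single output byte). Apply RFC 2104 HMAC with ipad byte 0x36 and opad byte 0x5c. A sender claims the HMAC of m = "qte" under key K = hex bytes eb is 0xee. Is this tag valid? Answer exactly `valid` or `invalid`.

invalid

Key hex bytes eb is 1 byte ≤ B = 6; zero-pad to 6 bytes: K' = eb 00 00 00 00 00.
K' ⊕ ipad = dd 36 36 36 36 36; K' ⊕ opad = b7 5c 5c 5c 5c 5c.
Inner hash: sum = 221+54+54+54+54+54+113+116+101 = 821; mod 256 = 53 → 35.
Outer hash (recomputed tag): sum = 183+92+92+92+92+92+53 = 696; mod 256 = 184 → b8.
Recomputed tag = b8; claimed = ee → mismatch.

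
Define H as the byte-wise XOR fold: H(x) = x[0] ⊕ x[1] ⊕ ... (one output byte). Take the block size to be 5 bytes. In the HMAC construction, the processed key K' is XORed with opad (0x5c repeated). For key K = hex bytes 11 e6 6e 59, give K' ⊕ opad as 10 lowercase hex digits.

4dba32055c

Key hex bytes 11 e6 6e 59 is 4 bytes ≤ B = 5; zero-pad to 5 bytes: K' = 11 e6 6e 59 00.
XOR each byte with 0x5c: 11⊕5c=4d, e6⊕5c=ba, 6e⊕5c=32, 59⊕5c=05, 00⊕5c=5c.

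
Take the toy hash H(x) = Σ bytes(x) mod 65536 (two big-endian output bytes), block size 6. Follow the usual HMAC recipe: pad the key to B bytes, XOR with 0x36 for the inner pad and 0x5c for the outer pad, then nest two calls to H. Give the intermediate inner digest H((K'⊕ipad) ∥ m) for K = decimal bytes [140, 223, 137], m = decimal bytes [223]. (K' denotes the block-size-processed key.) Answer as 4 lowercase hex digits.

Key decimal bytes [140, 223, 137] = 8c df 89 is 3 bytes ≤ B = 6; zero-pad to 6 bytes: K' = 8c df 89 00 00 00.
K' ⊕ ipad = ba e9 bf 36 36 36.
Inner input = ba e9 bf 36 36 36 ∥ df.
Inner hash: sum = 186+233+191+54+54+54+223 = 995 → 03 e3.

03e3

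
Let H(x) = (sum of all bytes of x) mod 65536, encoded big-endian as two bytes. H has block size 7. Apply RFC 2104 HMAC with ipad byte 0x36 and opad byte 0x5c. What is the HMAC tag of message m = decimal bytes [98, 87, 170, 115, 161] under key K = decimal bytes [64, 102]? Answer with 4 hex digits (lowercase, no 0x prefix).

Key decimal bytes [64, 102] = 40 66 is 2 bytes ≤ B = 7; zero-pad to 7 bytes: K' = 40 66 00 00 00 00 00.
K' ⊕ ipad = 76 50 36 36 36 36 36.  K' ⊕ opad = 1c 3a 5c 5c 5c 5c 5c.
Inner input = (K'⊕ipad) ∥ m = 76 50 36 36 36 36 36 ∥ 62 57 aa 73 a1.
Inner hash: sum = 118+80+54+54+54+54+54+98+87+170+115+161 = 1099 → 04 4b.
Outer input = (K'⊕opad) ∥ inner = 1c 3a 5c 5c 5c 5c 5c ∥ 04 4b.
Outer hash (tag): sum = 28+58+92+92+92+92+92+4+75 = 625 → 02 71.

0271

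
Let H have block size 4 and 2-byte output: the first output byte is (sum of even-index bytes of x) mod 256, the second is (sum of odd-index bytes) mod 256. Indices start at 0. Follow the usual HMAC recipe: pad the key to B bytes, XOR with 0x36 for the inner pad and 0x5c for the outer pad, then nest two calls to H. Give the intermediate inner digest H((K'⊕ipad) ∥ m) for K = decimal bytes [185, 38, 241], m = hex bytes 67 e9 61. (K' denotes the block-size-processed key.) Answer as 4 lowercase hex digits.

Key decimal bytes [185, 38, 241] = b9 26 f1 is 3 bytes ≤ B = 4; zero-pad to 4 bytes: K' = b9 26 f1 00.
K' ⊕ ipad = 8f 10 c7 36.
Inner input = 8f 10 c7 36 ∥ 67 e9 61.
Inner hash: even-index sum = 542 mod 256 = 30; odd-index sum = 303 mod 256 = 47 → 1e 2f.

1e2f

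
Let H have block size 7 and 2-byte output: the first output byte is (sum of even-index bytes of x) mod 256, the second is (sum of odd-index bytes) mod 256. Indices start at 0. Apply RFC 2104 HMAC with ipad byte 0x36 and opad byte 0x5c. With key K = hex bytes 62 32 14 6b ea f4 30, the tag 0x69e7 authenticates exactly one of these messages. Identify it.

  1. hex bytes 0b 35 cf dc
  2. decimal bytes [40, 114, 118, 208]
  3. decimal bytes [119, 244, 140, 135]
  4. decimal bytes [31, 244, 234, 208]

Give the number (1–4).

Key hex bytes 62 32 14 6b ea f4 30 is exactly B = 7 bytes: K' = 62 32 14 6b ea f4 30.
K' ⊕ ipad = 54 04 22 5d dc c2 06; K' ⊕ opad = 3e 6e 48 37 b6 a8 6c.
m1: inner = H(54 04 22 5d dc c2 06 0b 35 cf dc) = 69 fd; tag = H(3e 6e 48 37 b6 a8 6c 69 fd) = a5b6
m2: inner = H(54 04 22 5d dc c2 06 28 72 76 d0) = 9a c1; tag = H(3e 6e 48 37 b6 a8 6c 9a c1) = 69e7 ← matches
m3: inner = H(54 04 22 5d dc c2 06 77 f4 8c 87) = d3 26; tag = H(3e 6e 48 37 b6 a8 6c d3 26) = ce20
m4: inner = H(54 04 22 5d dc c2 06 1f f4 ea d0) = 1c 2c; tag = H(3e 6e 48 37 b6 a8 6c 1c 2c) = d469

2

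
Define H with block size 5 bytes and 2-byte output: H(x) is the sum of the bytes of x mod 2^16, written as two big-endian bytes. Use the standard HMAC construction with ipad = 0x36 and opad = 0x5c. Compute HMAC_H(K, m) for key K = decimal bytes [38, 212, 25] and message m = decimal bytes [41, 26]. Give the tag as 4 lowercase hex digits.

02d0

Key decimal bytes [38, 212, 25] = 26 d4 19 is 3 bytes ≤ B = 5; zero-pad to 5 bytes: K' = 26 d4 19 00 00.
K' ⊕ ipad = 10 e2 2f 36 36.  K' ⊕ opad = 7a 88 45 5c 5c.
Inner input = (K'⊕ipad) ∥ m = 10 e2 2f 36 36 ∥ 29 1a.
Inner hash: sum = 16+226+47+54+54+41+26 = 464 → 01 d0.
Outer input = (K'⊕opad) ∥ inner = 7a 88 45 5c 5c ∥ 01 d0.
Outer hash (tag): sum = 122+136+69+92+92+1+208 = 720 → 02 d0.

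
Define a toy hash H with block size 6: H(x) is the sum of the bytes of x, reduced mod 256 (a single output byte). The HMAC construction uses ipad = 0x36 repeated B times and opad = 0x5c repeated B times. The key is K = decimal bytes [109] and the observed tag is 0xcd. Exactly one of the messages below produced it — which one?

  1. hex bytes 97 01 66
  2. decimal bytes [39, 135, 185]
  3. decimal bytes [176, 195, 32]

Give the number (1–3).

2

Key decimal bytes [109] = 6d is 1 byte ≤ B = 6; zero-pad to 6 bytes: K' = 6d 00 00 00 00 00.
K' ⊕ ipad = 5b 36 36 36 36 36; K' ⊕ opad = 31 5c 5c 5c 5c 5c.
m1: inner = H(5b 36 36 36 36 36 97 01 66) = 67; tag = H(31 5c 5c 5c 5c 5c 67) = 64
m2: inner = H(5b 36 36 36 36 36 27 87 b9) = d0; tag = H(31 5c 5c 5c 5c 5c d0) = cd ← matches
m3: inner = H(5b 36 36 36 36 36 b0 c3 20) = fc; tag = H(31 5c 5c 5c 5c 5c fc) = f9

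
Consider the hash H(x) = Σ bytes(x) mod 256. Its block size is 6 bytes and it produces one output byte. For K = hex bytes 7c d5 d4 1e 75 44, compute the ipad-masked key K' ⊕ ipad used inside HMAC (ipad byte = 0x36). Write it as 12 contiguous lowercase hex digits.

Key hex bytes 7c d5 d4 1e 75 44 is exactly B = 6 bytes: K' = 7c d5 d4 1e 75 44.
XOR each byte with 0x36: 7c⊕36=4a, d5⊕36=e3, d4⊕36=e2, 1e⊕36=28, 75⊕36=43, 44⊕36=72.

4ae3e2284372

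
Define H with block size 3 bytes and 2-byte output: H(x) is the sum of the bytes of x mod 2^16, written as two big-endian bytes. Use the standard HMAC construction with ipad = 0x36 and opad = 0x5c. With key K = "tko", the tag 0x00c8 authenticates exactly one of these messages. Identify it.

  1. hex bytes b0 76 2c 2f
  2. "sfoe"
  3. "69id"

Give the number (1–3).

Key "tko" = 74 6b 6f is exactly B = 3 bytes: K' = 74 6b 6f.
K' ⊕ ipad = 42 5d 59; K' ⊕ opad = 28 37 33.
m1: inner = H(42 5d 59 b0 76 2c 2f) = 02 79; tag = H(28 37 33 02 79) = 010d
m2: inner = H(42 5d 59 73 66 6f 65) = 02 a5; tag = H(28 37 33 02 a5) = 0139
m3: inner = H(42 5d 59 36 39 69 64) = 02 34; tag = H(28 37 33 02 34) = 00c8 ← matches

3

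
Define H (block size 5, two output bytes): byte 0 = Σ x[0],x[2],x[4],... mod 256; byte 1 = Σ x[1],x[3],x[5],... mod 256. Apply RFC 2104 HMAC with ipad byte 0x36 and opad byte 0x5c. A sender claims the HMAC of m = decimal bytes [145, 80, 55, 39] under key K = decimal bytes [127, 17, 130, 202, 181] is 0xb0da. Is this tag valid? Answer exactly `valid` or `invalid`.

invalid

Key decimal bytes [127, 17, 130, 202, 181] = 7f 11 82 ca b5 is exactly B = 5 bytes: K' = 7f 11 82 ca b5.
K' ⊕ ipad = 49 27 b4 fc 83; K' ⊕ opad = 23 4d de 96 e9.
Inner hash: even-index sum = 503 mod 256 = 247; odd-index sum = 491 mod 256 = 235 → f7 eb.
Outer hash (recomputed tag): even-index sum = 725 mod 256 = 213; odd-index sum = 474 mod 256 = 218 → d5 da.
Recomputed tag = d5da; claimed = b0da → mismatch.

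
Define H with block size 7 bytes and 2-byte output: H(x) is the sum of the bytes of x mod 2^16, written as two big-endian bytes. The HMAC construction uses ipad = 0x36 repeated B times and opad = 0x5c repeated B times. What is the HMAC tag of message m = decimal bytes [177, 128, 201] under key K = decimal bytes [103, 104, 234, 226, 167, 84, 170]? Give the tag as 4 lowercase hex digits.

Key decimal bytes [103, 104, 234, 226, 167, 84, 170] = 67 68 ea e2 a7 54 aa is exactly B = 7 bytes: K' = 67 68 ea e2 a7 54 aa.
K' ⊕ ipad = 51 5e dc d4 91 62 9c.  K' ⊕ opad = 3b 34 b6 be fb 08 f6.
Inner input = (K'⊕ipad) ∥ m = 51 5e dc d4 91 62 9c ∥ b1 80 c9.
Inner hash: sum = 81+94+220+212+145+98+156+177+128+201 = 1512 → 05 e8.
Outer input = (K'⊕opad) ∥ inner = 3b 34 b6 be fb 08 f6 ∥ 05 e8.
Outer hash (tag): sum = 59+52+182+190+251+8+246+5+232 = 1225 → 04 c9.

04c9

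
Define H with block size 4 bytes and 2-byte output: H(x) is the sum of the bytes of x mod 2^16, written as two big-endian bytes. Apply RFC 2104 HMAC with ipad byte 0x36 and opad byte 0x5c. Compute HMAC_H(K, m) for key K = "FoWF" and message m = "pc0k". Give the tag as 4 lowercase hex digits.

Key "FoWF" = 46 6f 57 46 is exactly B = 4 bytes: K' = 46 6f 57 46.
K' ⊕ ipad = 70 59 61 70.  K' ⊕ opad = 1a 33 0b 1a.
Inner input = (K'⊕ipad) ∥ m = 70 59 61 70 ∥ 70 63 30 6b.
Inner hash: sum = 112+89+97+112+112+99+48+107 = 776 → 03 08.
Outer input = (K'⊕opad) ∥ inner = 1a 33 0b 1a ∥ 03 08.
Outer hash (tag): sum = 26+51+11+26+3+8 = 125 → 00 7d.

007d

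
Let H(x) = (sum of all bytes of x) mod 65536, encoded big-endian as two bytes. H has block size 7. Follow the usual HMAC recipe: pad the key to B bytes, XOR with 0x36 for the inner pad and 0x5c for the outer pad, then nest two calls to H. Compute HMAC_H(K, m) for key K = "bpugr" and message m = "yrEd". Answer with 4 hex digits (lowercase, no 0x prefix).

0229

Key "bpugr" = 62 70 75 67 72 is 5 bytes ≤ B = 7; zero-pad to 7 bytes: K' = 62 70 75 67 72 00 00.
K' ⊕ ipad = 54 46 43 51 44 36 36.  K' ⊕ opad = 3e 2c 29 3b 2e 5c 5c.
Inner input = (K'⊕ipad) ∥ m = 54 46 43 51 44 36 36 ∥ 79 72 45 64.
Inner hash: sum = 84+70+67+81+68+54+54+121+114+69+100 = 882 → 03 72.
Outer input = (K'⊕opad) ∥ inner = 3e 2c 29 3b 2e 5c 5c ∥ 03 72.
Outer hash (tag): sum = 62+44+41+59+46+92+92+3+114 = 553 → 02 29.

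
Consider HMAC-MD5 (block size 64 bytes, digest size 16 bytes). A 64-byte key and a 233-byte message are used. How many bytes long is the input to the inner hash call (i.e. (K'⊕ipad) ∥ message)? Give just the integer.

Key is 64 ≤ 64 bytes, zero-padded: |K'| = 64.
Inner input = (K'⊕ipad) ∥ m → 64 + 233 = 297 bytes.

297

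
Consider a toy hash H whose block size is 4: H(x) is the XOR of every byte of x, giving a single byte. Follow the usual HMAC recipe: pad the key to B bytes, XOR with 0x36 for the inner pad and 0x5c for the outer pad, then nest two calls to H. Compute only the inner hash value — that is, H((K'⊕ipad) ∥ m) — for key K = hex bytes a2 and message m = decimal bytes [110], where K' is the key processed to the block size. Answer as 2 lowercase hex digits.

cc

Key hex bytes a2 is 1 byte ≤ B = 4; zero-pad to 4 bytes: K' = a2 00 00 00.
K' ⊕ ipad = 94 36 36 36.
Inner input = 94 36 36 36 ∥ 6e.
Inner hash: XOR 94⊕36⊕36⊕36⊕6e = cc.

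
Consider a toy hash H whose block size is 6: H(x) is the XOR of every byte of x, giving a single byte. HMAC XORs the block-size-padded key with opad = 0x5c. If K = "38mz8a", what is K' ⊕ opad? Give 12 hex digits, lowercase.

6f643126643d

Key "38mz8a" = 33 38 6d 7a 38 61 is exactly B = 6 bytes: K' = 33 38 6d 7a 38 61.
XOR each byte with 0x5c: 33⊕5c=6f, 38⊕5c=64, 6d⊕5c=31, 7a⊕5c=26, 38⊕5c=64, 61⊕5c=3d.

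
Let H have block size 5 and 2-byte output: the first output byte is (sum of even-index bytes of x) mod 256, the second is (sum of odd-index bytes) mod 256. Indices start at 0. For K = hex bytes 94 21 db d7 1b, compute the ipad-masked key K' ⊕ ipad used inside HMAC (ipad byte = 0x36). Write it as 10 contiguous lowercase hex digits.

Key hex bytes 94 21 db d7 1b is exactly B = 5 bytes: K' = 94 21 db d7 1b.
XOR each byte with 0x36: 94⊕36=a2, 21⊕36=17, db⊕36=ed, d7⊕36=e1, 1b⊕36=2d.

a217ede12d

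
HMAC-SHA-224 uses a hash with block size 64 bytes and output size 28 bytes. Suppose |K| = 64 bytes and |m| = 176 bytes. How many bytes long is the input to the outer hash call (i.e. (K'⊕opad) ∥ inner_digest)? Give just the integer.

Key is 64 ≤ 64 bytes, zero-padded: |K'| = 64.
Outer input = (K'⊕opad) ∥ H(inner) → 64 + 28 = 92 bytes.

92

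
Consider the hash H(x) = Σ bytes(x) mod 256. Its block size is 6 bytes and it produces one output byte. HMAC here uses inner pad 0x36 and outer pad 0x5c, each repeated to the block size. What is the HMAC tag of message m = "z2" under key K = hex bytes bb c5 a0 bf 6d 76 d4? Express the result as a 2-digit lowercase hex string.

f0

Key hex bytes bb c5 a0 bf 6d 76 d4 is 7 bytes > B = 6, so hash it first: H(key) = 96, then zero-pad to 6 bytes: K' = 96 00 00 00 00 00.
K' ⊕ ipad = a0 36 36 36 36 36.  K' ⊕ opad = ca 5c 5c 5c 5c 5c.
Inner input = (K'⊕ipad) ∥ m = a0 36 36 36 36 36 ∥ 7a 32.
Inner hash: sum = 160+54+54+54+54+54+122+50 = 602; mod 256 = 90 → 5a.
Outer input = (K'⊕opad) ∥ inner = ca 5c 5c 5c 5c 5c ∥ 5a.
Outer hash (tag): sum = 202+92+92+92+92+92+90 = 752; mod 256 = 240 → f0.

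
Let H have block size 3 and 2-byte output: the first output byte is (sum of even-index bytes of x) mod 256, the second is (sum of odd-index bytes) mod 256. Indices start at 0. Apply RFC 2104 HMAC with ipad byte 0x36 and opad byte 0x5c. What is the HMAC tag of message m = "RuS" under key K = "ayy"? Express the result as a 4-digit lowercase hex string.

5640

Key "ayy" = 61 79 79 is exactly B = 3 bytes: K' = 61 79 79.
K' ⊕ ipad = 57 4f 4f.  K' ⊕ opad = 3d 25 25.
Inner input = (K'⊕ipad) ∥ m = 57 4f 4f ∥ 52 75 53.
Inner hash: even-index sum = 283 mod 256 = 27; odd-index sum = 244 mod 256 = 244 → 1b f4.
Outer input = (K'⊕opad) ∥ inner = 3d 25 25 ∥ 1b f4.
Outer hash (tag): even-index sum = 342 mod 256 = 86; odd-index sum = 64 mod 256 = 64 → 56 40.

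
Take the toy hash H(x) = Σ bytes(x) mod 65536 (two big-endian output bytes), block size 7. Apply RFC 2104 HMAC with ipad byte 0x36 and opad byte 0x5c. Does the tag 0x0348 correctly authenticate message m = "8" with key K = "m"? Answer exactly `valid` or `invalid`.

invalid

Key "m" = 6d is 1 byte ≤ B = 7; zero-pad to 7 bytes: K' = 6d 00 00 00 00 00 00.
K' ⊕ ipad = 5b 36 36 36 36 36 36; K' ⊕ opad = 31 5c 5c 5c 5c 5c 5c.
Inner hash: sum = 91+54+54+54+54+54+54+56 = 471 → 01 d7.
Outer hash (recomputed tag): sum = 49+92+92+92+92+92+92+1+215 = 817 → 03 31.
Recomputed tag = 0331; claimed = 0348 → mismatch.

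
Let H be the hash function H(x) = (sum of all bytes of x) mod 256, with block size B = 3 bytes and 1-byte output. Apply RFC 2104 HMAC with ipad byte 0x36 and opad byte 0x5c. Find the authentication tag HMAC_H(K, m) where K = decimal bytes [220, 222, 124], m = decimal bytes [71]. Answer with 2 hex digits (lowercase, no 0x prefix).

Key decimal bytes [220, 222, 124] = dc de 7c is exactly B = 3 bytes: K' = dc de 7c.
K' ⊕ ipad = ea e8 4a.  K' ⊕ opad = 80 82 20.
Inner input = (K'⊕ipad) ∥ m = ea e8 4a ∥ 47.
Inner hash: sum = 234+232+74+71 = 611; mod 256 = 99 → 63.
Outer input = (K'⊕opad) ∥ inner = 80 82 20 ∥ 63.
Outer hash (tag): sum = 128+130+32+99 = 389; mod 256 = 133 → 85.

85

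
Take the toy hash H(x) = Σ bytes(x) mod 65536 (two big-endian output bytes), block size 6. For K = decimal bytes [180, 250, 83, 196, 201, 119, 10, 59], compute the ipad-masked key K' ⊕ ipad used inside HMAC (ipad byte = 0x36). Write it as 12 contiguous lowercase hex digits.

Key decimal bytes [180, 250, 83, 196, 201, 119, 10, 59] = b4 fa 53 c4 c9 77 0a 3b is 8 bytes > B = 6, so hash it first: H(key) = 04 4a, then zero-pad to 6 bytes: K' = 04 4a 00 00 00 00.
XOR each byte with 0x36: 04⊕36=32, 4a⊕36=7c, 00⊕36=36, 00⊕36=36, 00⊕36=36, 00⊕36=36.

327c36363636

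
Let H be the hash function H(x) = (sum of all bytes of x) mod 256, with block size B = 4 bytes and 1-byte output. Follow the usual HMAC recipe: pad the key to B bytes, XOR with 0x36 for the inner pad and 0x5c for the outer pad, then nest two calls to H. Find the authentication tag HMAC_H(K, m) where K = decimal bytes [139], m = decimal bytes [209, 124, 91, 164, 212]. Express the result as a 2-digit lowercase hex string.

6a

Key decimal bytes [139] = 8b is 1 byte ≤ B = 4; zero-pad to 4 bytes: K' = 8b 00 00 00.
K' ⊕ ipad = bd 36 36 36.  K' ⊕ opad = d7 5c 5c 5c.
Inner input = (K'⊕ipad) ∥ m = bd 36 36 36 ∥ d1 7c 5b a4 d4.
Inner hash: sum = 189+54+54+54+209+124+91+164+212 = 1151; mod 256 = 127 → 7f.
Outer input = (K'⊕opad) ∥ inner = d7 5c 5c 5c ∥ 7f.
Outer hash (tag): sum = 215+92+92+92+127 = 618; mod 256 = 106 → 6a.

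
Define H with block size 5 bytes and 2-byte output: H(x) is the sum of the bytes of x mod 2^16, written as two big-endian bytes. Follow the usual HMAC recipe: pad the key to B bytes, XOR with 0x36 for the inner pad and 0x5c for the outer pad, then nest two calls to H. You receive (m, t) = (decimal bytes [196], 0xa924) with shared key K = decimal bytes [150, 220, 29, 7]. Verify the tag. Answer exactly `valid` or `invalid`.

invalid

Key decimal bytes [150, 220, 29, 7] = 96 dc 1d 07 is 4 bytes ≤ B = 5; zero-pad to 5 bytes: K' = 96 dc 1d 07 00.
K' ⊕ ipad = a0 ea 2b 31 36; K' ⊕ opad = ca 80 41 5b 5c.
Inner hash: sum = 160+234+43+49+54+196 = 736 → 02 e0.
Outer hash (recomputed tag): sum = 202+128+65+91+92+2+224 = 804 → 03 24.
Recomputed tag = 0324; claimed = a924 → mismatch.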